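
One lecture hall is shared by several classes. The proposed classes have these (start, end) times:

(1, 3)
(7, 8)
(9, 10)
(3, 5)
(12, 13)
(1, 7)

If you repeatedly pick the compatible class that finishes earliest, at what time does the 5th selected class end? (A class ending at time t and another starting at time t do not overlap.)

Sorted by end: (1,3)  (3,5)  (1,7)  (7,8)  (9,10)  (12,13)
take (1,3); take (3,5); skip (1,7); take (7,8); take (9,10); take (12,13).
Selected: (1,3) (3,5) (7,8) (9,10) (12,13)

13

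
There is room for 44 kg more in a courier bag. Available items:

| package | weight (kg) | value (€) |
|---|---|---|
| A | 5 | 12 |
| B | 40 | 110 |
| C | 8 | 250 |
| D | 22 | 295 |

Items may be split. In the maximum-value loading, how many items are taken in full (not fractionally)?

Sort by value per unit weight and fill in that order.
Ratios (sorted): C 31.25, D 13.41, B 2.75, A 2.40
take C (8 @ 250); take D (22 @ 295); take 14/40 of B → 38.50. Capacity used 44/44.
2 item(s) taken whole; one partial (take 14/40 of B).

2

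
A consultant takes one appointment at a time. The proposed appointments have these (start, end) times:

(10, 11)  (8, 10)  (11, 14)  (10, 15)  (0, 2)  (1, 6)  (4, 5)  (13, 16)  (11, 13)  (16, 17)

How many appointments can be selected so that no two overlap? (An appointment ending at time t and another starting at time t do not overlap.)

Greedy by earliest finish: after sorting by end time, pick each interval compatible with the last pick.
By end time: (0,2), (4,5), (1,6), (8,10), (10,11), (11,13), (11,14), (10,15), (13,16), (16,17).
Pick (0,2); next start ≥ 2 → (4,5); next start ≥ 5 → (8,10); next start ≥ 10 → (10,11); next start ≥ 11 → (11,13); next start ≥ 13 → (13,16); next start ≥ 16 → (16,17).
Selected 7 appointments.

7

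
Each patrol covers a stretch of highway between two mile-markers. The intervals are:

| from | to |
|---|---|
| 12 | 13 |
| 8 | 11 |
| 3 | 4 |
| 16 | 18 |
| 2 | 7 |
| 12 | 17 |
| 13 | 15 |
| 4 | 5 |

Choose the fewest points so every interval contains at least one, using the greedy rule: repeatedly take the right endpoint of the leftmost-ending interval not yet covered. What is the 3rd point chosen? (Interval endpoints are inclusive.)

13

Sort by right endpoint; whenever an interval is uncovered, place a point at its right end.
Sorted: [3,4] [4,5] [2,7] [8,11] [12,13] [13,15] [12,17] [16,18]
{[3,4],[4,5],[2,7]} hit by 4; {[8,11]} hit by 11; {[12,13],[13,15],[12,17]} hit by 13; {[16,18]} hit by 18.
Points: 4, 11, 13, 18 (4 total).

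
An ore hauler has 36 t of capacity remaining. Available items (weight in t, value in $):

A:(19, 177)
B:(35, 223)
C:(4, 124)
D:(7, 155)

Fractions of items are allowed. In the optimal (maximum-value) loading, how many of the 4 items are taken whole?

3

Sort by value per unit weight and fill in that order.
Ratios (sorted): C 31.00, D 22.14, A 9.32, B 6.37
take C (4 @ 124); take D (7 @ 155); take A (19 @ 177); take 6/35 of B → 38.23. Capacity used 36/36.
3 item(s) taken whole; one partial (take 6/35 of B).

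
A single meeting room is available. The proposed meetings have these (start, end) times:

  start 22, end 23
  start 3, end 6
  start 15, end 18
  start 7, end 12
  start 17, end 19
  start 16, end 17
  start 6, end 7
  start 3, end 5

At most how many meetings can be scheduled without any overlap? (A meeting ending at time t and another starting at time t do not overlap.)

Sorted by end: (3,5)  (3,6)  (6,7)  (7,12)  (16,17)  (15,18)  (17,19)  (22,23)
take (3,5); skip (3,6); take (6,7); take (7,12); take (16,17); skip (15,18); take (17,19); take (22,23).
Selected 6 meetings.

6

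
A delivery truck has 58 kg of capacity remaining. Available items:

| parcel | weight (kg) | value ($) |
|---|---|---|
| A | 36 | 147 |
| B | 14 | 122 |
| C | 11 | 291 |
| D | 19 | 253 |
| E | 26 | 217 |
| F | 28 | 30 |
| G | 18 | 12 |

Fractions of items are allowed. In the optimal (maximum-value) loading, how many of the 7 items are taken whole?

Greedy by value/weight ratio, highest first.
Order: C (291/11=26.45) > D (253/19=13.32) > B (122/14=8.71) > E (217/26=8.35) > A (147/36=4.08) > F (30/28=1.07) > G (12/18=0.67)
Fill: take C (11 @ 291) → take D (19 @ 253) → take B (14 @ 122) → take 14/26 of E → 116.85; 58/58 used.
3 item(s) taken whole; one partial (take 14/26 of E).

3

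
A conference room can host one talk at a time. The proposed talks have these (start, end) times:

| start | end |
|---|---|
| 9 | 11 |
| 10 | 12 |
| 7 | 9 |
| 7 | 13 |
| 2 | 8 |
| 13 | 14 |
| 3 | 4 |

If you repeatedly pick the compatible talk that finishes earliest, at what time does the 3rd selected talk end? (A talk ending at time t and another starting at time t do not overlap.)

11

Greedy by earliest finish: after sorting by end time, pick each interval compatible with the last pick.
Sorted by end: (3,4)  (2,8)  (7,9)  (9,11)  (10,12)  (7,13)  (13,14)
take (3,4); take (7,9); take (9,11); take (13,14).
Selected: (3,4) (7,9) (9,11) (13,14)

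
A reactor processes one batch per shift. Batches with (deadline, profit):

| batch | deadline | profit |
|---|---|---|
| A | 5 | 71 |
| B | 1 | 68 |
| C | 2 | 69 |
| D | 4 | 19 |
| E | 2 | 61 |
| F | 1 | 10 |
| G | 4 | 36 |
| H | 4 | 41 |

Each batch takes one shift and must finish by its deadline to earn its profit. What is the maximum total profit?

By profit: A(d5,71), C(d2,69), B(d1,68), E(d2,61), H(d4,41), G(d4,36), D(d4,19), F(d1,10)
A→slot 5; C→slot 2; B→slot 1; E skipped; H→slot 4; G→slot 3; D skipped; F skipped.
Profit = 68 + 69 + 36 + 41 + 71 = 285

285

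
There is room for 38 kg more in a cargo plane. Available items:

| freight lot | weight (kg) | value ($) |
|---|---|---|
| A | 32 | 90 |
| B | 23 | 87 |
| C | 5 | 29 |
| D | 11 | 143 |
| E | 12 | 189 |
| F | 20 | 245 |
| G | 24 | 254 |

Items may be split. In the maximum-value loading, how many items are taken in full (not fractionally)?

Ratios (sorted): E 15.75, D 13.00, F 12.25, G 10.58, C 5.80, B 3.78, A 2.81
take E (12 @ 189); take D (11 @ 143); take 15/20 of F → 183.75. Capacity used 38/38.
2 item(s) taken whole; one partial (take 15/20 of F).

2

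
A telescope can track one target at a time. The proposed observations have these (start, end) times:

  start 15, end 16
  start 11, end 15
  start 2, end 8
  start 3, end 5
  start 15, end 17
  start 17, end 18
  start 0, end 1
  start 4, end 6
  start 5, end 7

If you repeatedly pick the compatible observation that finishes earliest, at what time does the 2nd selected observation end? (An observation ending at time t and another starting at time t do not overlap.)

5

Greedy by earliest finish: after sorting by end time, pick each interval compatible with the last pick.
Sorted by end: (0,1)  (3,5)  (4,6)  (5,7)  (2,8)  (11,15)  (15,16)  (15,17)  (17,18)
take (0,1); take (3,5); take (5,7); skip (2,8); take (11,15); take (15,16); skip (15,17); take (17,18).
Selected: (0,1) (3,5) (5,7) (11,15) (15,16) (17,18)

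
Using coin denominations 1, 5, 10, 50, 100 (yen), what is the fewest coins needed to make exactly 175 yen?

Greedy: take as many of the largest coin as possible, then repeat with the remainder.
175 − 1×100→75 − 1×50→25 − 2×10→5 − 1×5→0
Total coins = 1 + 1 + 2 + 1 = 5

5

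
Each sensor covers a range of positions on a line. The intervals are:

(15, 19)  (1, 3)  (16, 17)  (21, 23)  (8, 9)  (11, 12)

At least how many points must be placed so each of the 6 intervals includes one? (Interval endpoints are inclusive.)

Sort by right endpoint; whenever an interval is uncovered, place a point at its right end.
By right end: [1,3]  [8,9]  [11,12]  [16,17]  [15,19]  [21,23]
[1,3] uncovered → point at 3; [8,9] uncovered → point at 9; [11,12] uncovered → point at 12; [16,17] uncovered → point at 17; [21,23] uncovered → point at 23.
Points: 3, 9, 12, 17, 23 (5 total).

5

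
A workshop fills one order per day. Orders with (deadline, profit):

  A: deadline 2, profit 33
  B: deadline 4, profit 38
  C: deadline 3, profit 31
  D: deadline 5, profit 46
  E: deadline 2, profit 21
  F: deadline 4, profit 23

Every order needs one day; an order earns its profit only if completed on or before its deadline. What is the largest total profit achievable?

171

By profit: D(d5,46), B(d4,38), A(d2,33), C(d3,31), F(d4,23), E(d2,21)
D→slot 5; B→slot 4; A→slot 2; C→slot 3; F→slot 1; E skipped.
Profit = 23 + 33 + 31 + 38 + 46 = 171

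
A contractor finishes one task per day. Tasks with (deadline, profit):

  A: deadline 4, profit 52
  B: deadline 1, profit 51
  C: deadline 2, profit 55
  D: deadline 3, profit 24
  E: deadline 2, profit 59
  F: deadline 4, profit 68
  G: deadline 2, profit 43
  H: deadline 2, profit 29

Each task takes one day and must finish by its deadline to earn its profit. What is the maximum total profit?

234

Profit order: F=68 E=59 C=55 A=52 B=51 G=43 H=29 D=24
Assign: F→slot 4, E→slot 2, C→slot 1, A→slot 3, B skipped, G skipped, H skipped, D skipped.
Slots: [1:C] [2:E] [3:A] [4:F]
Profit = 55 + 59 + 52 + 68 = 234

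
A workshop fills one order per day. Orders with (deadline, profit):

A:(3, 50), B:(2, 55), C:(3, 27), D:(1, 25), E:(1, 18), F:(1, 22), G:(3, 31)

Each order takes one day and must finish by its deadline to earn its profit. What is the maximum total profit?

136

By profit: B(d2,55), A(d3,50), G(d3,31), C(d3,27), D(d1,25), F(d1,22), E(d1,18)
B→slot 2; A→slot 3; G→slot 1; C skipped; D skipped; F skipped; E skipped.
Profit = 31 + 55 + 50 = 136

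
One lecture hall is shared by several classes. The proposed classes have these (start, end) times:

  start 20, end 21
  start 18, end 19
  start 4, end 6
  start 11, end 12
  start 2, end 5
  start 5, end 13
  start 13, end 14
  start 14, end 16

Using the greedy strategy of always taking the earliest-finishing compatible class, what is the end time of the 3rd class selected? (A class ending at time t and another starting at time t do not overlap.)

14

By end time: (2,5), (4,6), (11,12), (5,13), (13,14), (14,16), (18,19), (20,21).
Pick (2,5); next start ≥ 5 → (11,12); next start ≥ 12 → (13,14); next start ≥ 14 → (14,16); next start ≥ 16 → (18,19); next start ≥ 19 → (20,21).
Selected: (2,5) (11,12) (13,14) (14,16) (18,19) (20,21)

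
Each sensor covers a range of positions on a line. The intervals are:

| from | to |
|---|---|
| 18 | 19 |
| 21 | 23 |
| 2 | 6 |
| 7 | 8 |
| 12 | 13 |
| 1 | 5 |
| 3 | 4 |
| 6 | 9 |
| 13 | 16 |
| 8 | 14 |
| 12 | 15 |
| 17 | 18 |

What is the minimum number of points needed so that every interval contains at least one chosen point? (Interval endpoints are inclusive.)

5

Process intervals by earliest right end; each time one isn't hit yet, stab at its right endpoint.
By right end: [3,4]  [1,5]  [2,6]  [7,8]  [6,9]  [12,13]  [8,14]  [12,15]  [13,16]  [17,18]  [18,19]  [21,23]
[3,4] uncovered → point at 4; [7,8] uncovered → point at 8; [12,13] uncovered → point at 13; [17,18] uncovered → point at 18; [21,23] uncovered → point at 23.
Points: 4, 8, 13, 18, 23 (5 total).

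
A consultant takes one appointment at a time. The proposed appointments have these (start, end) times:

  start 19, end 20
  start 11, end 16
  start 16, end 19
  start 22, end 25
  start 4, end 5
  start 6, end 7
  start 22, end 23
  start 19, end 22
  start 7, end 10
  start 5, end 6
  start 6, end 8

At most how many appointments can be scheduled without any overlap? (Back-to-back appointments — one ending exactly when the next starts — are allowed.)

Order by finish time; keep every interval that doesn't clash with the previous kept one.
By end time: (4,5), (5,6), (6,7), (6,8), (7,10), (11,16), (16,19), (19,20), (19,22), (22,23), (22,25).
Pick (4,5); next start ≥ 5 → (5,6); next start ≥ 6 → (6,7); next start ≥ 7 → (7,10); next start ≥ 10 → (11,16); next start ≥ 16 → (16,19); next start ≥ 19 → (19,20); next start ≥ 20 → (22,23).
Selected 8 appointments.

8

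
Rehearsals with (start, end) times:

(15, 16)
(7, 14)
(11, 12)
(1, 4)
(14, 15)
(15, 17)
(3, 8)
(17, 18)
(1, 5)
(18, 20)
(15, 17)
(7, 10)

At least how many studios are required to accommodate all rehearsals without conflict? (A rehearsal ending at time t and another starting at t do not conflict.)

3

Count concurrent intervals with a sweep; the peak is the room count.
starts: [1, 1, 3, 7, 7, 11, 14, 15, 15, 15, 17, 18]
ends:   [4, 5, 8, 10, 12, 14, 15, 16, 17, 17, 18, 20]
s1→1 s1→2 s3→3  — peak 3.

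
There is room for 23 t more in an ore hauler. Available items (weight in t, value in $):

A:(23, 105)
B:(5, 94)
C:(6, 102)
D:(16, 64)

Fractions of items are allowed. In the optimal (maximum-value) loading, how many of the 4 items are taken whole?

2

Ratios (sorted): B 18.80, C 17.00, A 4.57, D 4.00
take B (5 @ 94); take C (6 @ 102); take 12/23 of A → 54.78. Capacity used 23/23.
2 item(s) taken whole; one partial (take 12/23 of A).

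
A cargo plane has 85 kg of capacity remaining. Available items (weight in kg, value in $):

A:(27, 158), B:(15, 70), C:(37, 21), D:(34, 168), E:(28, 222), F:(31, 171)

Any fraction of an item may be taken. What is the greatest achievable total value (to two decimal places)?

Greedy by value/weight ratio, highest first.
Ratios (sorted): E 7.93, A 5.85, F 5.52, D 4.94, B 4.67, C 0.57
take E (28 @ 222); take A (27 @ 158); take 30/31 of F → 165.48. Capacity used 85/85.
Total value = 545.48

545.48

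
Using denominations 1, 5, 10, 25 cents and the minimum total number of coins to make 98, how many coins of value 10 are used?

98 − 3×25→23 − 2×10→3 − 3×1→0
Count of 10: 2

2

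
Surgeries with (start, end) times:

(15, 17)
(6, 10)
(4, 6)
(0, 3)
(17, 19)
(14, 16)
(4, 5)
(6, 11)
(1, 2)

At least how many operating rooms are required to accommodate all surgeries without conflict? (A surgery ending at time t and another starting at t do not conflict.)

The answer is the maximum number of intervals overlapping at any instant.
starts: [0, 1, 4, 4, 6, 6, 14, 15, 17]
ends:   [2, 3, 5, 6, 10, 11, 16, 17, 19]
s0→1 s1→2  — peak 2.

2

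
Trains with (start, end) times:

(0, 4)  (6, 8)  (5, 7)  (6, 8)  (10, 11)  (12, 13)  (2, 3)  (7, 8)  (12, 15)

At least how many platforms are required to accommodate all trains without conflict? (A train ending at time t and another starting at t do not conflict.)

Count concurrent intervals with a sweep; the peak is the room count.
Events (time:±→running): 0:+→1 2:+→2 3:-→1 4:-→0 5:+→1 6:+→2 6:+→3 … peak 3.

3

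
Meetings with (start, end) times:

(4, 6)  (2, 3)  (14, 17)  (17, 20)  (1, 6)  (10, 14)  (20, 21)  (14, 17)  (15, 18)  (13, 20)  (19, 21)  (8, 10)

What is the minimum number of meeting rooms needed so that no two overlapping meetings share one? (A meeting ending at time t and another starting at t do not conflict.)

Count concurrent intervals with a sweep; the peak is the room count.
starts: [1, 2, 4, 8, 10, 13, 14, 14, 15, 17, 19, 20]
ends:   [3, 6, 6, 10, 14, 17, 17, 18, 20, 20, 21, 21]
s1→1 s2→2 e3→1 s4→2 e6→1 e6→0 s8→1 e10→0 s10→1 s13→2 e14→1 s14→2 s14→3 s15→4  — peak 4.

4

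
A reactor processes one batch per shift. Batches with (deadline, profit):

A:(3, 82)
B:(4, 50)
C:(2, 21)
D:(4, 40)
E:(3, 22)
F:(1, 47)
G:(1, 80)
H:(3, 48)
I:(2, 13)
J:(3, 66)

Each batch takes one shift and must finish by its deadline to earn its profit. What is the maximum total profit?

278

Take jobs in profit order; each goes to the latest open slot no later than its deadline.
Profit order: A=82 G=80 J=66 B=50 H=48 F=47 D=40 E=22 C=21 I=13
Assign: A→slot 3, G→slot 1, J→slot 2, B→slot 4, H skipped, F skipped, D skipped, E skipped, C skipped, I skipped.
Slots: [1:G] [2:J] [3:A] [4:B]
Profit = 80 + 66 + 82 + 50 = 278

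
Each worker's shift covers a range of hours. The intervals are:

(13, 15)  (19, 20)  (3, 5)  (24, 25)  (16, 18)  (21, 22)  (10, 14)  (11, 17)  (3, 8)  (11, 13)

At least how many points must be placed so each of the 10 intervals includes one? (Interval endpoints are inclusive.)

6

Sort by right endpoint; whenever an interval is uncovered, place a point at its right end.
By right end: [3,5]  [3,8]  [11,13]  [10,14]  [13,15]  [11,17]  [16,18]  [19,20]  [21,22]  [24,25]
[3,5] uncovered → point at 5; [11,13] uncovered → point at 13; [16,18] uncovered → point at 18; [19,20] uncovered → point at 20; [21,22] uncovered → point at 22; [24,25] uncovered → point at 25.
Points: 5, 13, 18, 20, 22, 25 (6 total).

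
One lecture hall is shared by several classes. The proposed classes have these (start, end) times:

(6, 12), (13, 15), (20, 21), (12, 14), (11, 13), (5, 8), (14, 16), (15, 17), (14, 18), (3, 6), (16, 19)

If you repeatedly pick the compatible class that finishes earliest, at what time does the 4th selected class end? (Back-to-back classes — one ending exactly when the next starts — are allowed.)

16

Sort by end time and greedily take each interval whose start is ≥ the last chosen end.
Sorted by end: (3,6)  (5,8)  (6,12)  (11,13)  (12,14)  (13,15)  (14,16)  (15,17)  (14,18)  (16,19)  (20,21)
take (3,6); take (6,12); take (12,14); take (14,16); skip (14,18); take (16,19); take (20,21).
Selected: (3,6) (6,12) (12,14) (14,16) (16,19) (20,21)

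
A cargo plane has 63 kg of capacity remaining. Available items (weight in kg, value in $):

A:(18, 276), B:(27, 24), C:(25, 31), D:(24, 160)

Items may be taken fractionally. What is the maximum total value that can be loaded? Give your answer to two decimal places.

Sort by value per unit weight and fill in that order.
Order: A (276/18=15.33) > D (160/24=6.67) > C (31/25=1.24) > B (24/27=0.89)
Fill: take A (18 @ 276) → take D (24 @ 160) → take 21/25 of C → 26.04; 63/63 used.
Total value = 462.04

462.04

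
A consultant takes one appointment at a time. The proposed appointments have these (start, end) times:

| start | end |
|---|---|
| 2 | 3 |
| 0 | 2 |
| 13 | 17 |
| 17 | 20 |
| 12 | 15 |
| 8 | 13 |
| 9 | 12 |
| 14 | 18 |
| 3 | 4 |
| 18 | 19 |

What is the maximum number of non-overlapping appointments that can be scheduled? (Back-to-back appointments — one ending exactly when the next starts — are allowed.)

Sorted by end: (0,2)  (2,3)  (3,4)  (9,12)  (8,13)  (12,15)  (13,17)  (14,18)  (18,19)  (17,20)
take (0,2); take (2,3); take (3,4); take (9,12); take (12,15); take (18,19); skip (17,20).
Selected 6 appointments.

6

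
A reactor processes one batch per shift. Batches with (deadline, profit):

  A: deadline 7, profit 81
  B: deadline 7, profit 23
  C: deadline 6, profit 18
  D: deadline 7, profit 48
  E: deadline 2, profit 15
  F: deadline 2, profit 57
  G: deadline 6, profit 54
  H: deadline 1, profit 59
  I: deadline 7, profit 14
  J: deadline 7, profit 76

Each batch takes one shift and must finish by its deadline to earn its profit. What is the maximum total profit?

Profit order: A=81 J=76 H=59 F=57 G=54 D=48 B=23 C=18 E=15 I=14
Assign: A→slot 7, J→slot 6, H→slot 1, F→slot 2, G→slot 5, D→slot 4, B→slot 3, C skipped, E skipped, I skipped.
Slots: [1:H] [2:F] [3:B] [4:D] [5:G] [6:J] [7:A]
Profit = 59 + 57 + 23 + 48 + 54 + 76 + 81 = 398

398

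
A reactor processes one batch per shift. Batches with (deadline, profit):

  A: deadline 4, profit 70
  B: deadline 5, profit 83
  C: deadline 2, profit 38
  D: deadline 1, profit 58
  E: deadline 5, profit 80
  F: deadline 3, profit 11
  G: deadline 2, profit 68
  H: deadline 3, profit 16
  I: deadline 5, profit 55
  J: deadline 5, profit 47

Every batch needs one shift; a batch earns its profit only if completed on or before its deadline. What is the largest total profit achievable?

Sort by profit descending; place each in the latest free slot ≤ its deadline.
By profit: B(d5,83), E(d5,80), A(d4,70), G(d2,68), D(d1,58), I(d5,55), J(d5,47), C(d2,38), H(d3,16), F(d3,11)
B→slot 5; E→slot 4; A→slot 3; G→slot 2; D→slot 1; I skipped; J skipped; C skipped; H skipped; F skipped.
Profit = 58 + 68 + 70 + 80 + 83 = 359

359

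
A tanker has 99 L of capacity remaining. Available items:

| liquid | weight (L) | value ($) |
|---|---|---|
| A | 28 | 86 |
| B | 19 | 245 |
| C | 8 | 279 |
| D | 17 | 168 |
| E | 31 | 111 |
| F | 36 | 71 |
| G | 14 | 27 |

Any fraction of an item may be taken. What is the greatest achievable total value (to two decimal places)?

Order: C (279/8=34.88) > B (245/19=12.89) > D (168/17=9.88) > E (111/31=3.58) > A (86/28=3.07) > F (71/36=1.97) > G (27/14=1.93)
Fill: take C (8 @ 279) → take B (19 @ 245) → take D (17 @ 168) → take E (31 @ 111) → take 24/28 of A → 73.71; 99/99 used.
Total value = 876.71

876.71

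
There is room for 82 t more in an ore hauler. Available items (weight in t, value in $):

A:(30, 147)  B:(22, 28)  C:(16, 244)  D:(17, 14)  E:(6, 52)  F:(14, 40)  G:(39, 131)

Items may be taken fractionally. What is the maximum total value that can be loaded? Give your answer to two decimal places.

543.77

Ratios (sorted): C 15.25, E 8.67, A 4.90, G 3.36, F 2.86, B 1.27, D 0.82
take C (16 @ 244); take E (6 @ 52); take A (30 @ 147); take 30/39 of G → 100.77. Capacity used 82/82.
Total value = 543.77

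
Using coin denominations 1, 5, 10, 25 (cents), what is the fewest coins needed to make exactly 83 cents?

7

Greedy: take as many of the largest coin as possible, then repeat with the remainder.
83 − 3×25→8 − 1×5→3 − 3×1→0
Total coins = 3 + 1 + 3 = 7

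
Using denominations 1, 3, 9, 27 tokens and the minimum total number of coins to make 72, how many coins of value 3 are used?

Use the largest denomination that fits, subtract, and repeat.
72 − 2×27→18 − 2×9→0
Count of 3: 0

0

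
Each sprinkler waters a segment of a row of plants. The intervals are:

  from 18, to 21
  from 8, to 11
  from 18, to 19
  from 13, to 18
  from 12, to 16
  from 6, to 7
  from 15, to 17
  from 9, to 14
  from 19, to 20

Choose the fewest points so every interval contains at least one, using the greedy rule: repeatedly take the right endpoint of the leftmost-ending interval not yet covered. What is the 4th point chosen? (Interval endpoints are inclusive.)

By right end: [6,7]  [8,11]  [9,14]  [12,16]  [15,17]  [13,18]  [18,19]  [19,20]  [18,21]
[6,7] uncovered → point at 7; [8,11] uncovered → point at 11; [12,16] uncovered → point at 16; [18,19] uncovered → point at 19.
Points: 7, 11, 16, 19 (4 total).

19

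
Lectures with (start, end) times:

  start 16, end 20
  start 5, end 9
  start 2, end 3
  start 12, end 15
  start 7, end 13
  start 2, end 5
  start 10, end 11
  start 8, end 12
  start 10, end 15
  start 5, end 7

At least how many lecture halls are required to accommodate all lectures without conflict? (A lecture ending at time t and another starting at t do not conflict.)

Count concurrent intervals with a sweep; the peak is the room count.
starts: [2, 2, 5, 5, 7, 8, 10, 10, 12, 16]
ends:   [3, 5, 7, 9, 11, 12, 13, 15, 15, 20]
s2→1 s2→2 e3→1 e5→0 s5→1 s5→2 e7→1 s7→2 s8→3 e9→2 s10→3 s10→4  — peak 4.

4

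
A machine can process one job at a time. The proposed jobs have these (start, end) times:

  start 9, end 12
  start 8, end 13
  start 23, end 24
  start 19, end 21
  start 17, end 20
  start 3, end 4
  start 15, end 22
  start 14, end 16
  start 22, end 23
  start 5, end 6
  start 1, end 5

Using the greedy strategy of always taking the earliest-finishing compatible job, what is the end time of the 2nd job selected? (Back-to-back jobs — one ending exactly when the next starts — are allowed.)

Sort by end time and greedily take each interval whose start is ≥ the last chosen end.
Sorted by end: (3,4)  (1,5)  (5,6)  (9,12)  (8,13)  (14,16)  (17,20)  (19,21)  (15,22)  (22,23)  (23,24)
take (3,4); take (5,6); take (9,12); take (14,16); take (17,20); take (22,23); take (23,24).
Selected: (3,4) (5,6) (9,12) (14,16) (17,20) (22,23) (23,24)

6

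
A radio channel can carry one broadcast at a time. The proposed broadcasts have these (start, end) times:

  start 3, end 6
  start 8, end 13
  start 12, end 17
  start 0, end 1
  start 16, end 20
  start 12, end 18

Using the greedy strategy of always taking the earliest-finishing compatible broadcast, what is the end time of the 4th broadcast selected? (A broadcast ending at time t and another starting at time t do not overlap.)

20

By end time: (0,1), (3,6), (8,13), (12,17), (12,18), (16,20).
Pick (0,1); next start ≥ 1 → (3,6); next start ≥ 6 → (8,13); next start ≥ 13 → (16,20).
Selected: (0,1) (3,6) (8,13) (16,20)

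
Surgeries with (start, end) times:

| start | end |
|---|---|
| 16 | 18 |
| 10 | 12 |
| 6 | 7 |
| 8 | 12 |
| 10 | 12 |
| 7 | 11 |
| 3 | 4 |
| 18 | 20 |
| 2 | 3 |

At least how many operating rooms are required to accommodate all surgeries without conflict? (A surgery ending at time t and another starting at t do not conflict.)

Count concurrent intervals with a sweep; the peak is the room count.
Events (time:±→running): 2:+→1 3:-→0 3:+→1 4:-→0 6:+→1 7:-→0 7:+→1 8:+→2 10:+→3 10:+→4 … peak 4.

4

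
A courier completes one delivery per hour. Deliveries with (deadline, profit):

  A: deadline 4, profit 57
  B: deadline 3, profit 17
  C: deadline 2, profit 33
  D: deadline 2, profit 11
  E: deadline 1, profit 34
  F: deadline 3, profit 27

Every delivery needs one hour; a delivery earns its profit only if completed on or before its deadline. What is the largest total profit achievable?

Take jobs in profit order; each goes to the latest open slot no later than its deadline.
Profit order: A=57 E=34 C=33 F=27 B=17 D=11
Assign: A→slot 4, E→slot 1, C→slot 2, F→slot 3, B skipped, D skipped.
Slots: [1:E] [2:C] [3:F] [4:A]
Profit = 34 + 33 + 27 + 57 = 151

151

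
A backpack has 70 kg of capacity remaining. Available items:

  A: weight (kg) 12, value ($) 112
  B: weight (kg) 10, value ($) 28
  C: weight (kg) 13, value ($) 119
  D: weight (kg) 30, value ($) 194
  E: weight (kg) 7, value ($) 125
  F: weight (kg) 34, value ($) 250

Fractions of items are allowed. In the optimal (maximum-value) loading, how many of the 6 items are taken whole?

Sort by value per unit weight and fill in that order.
Ratios (sorted): E 17.86, A 9.33, C 9.15, F 7.35, D 6.47, B 2.80
take E (7 @ 125); take A (12 @ 112); take C (13 @ 119); take F (34 @ 250); take 4/30 of D → 25.87. Capacity used 70/70.
4 item(s) taken whole; one partial (take 4/30 of D).

4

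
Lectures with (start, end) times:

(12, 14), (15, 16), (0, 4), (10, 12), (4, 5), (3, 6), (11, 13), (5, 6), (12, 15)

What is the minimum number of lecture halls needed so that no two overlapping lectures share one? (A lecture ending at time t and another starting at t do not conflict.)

The answer is the maximum number of intervals overlapping at any instant.
starts: [0, 3, 4, 5, 10, 11, 12, 12, 15]
ends:   [4, 5, 6, 6, 12, 13, 14, 15, 16]
s0→1 s3→2 e4→1 s4→2 e5→1 s5→2 e6→1 e6→0 s10→1 s11→2 e12→1 s12→2 s12→3  — peak 3.

3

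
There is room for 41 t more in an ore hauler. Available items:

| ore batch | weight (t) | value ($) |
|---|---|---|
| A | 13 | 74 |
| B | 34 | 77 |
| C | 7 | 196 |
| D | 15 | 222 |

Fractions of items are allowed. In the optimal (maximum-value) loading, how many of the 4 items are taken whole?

3

Sort by value per unit weight and fill in that order.
Ratios (sorted): C 28.00, D 14.80, A 5.69, B 2.26
take C (7 @ 196); take D (15 @ 222); take A (13 @ 74); take 6/34 of B → 13.59. Capacity used 41/41.
3 item(s) taken whole; one partial (take 6/34 of B).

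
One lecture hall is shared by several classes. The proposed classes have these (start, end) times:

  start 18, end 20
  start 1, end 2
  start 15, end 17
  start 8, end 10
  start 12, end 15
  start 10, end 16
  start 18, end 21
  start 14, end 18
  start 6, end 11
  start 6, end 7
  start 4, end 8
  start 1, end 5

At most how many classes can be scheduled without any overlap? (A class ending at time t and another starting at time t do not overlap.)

Greedy by earliest finish: after sorting by end time, pick each interval compatible with the last pick.
By end time: (1,2), (1,5), (6,7), (4,8), (8,10), (6,11), (12,15), (10,16), (15,17), (14,18), (18,20), (18,21).
Pick (1,2); next start ≥ 2 → (6,7); next start ≥ 7 → (8,10); next start ≥ 10 → (12,15); next start ≥ 15 → (15,17); next start ≥ 17 → (18,20).
Selected 6 classes.

6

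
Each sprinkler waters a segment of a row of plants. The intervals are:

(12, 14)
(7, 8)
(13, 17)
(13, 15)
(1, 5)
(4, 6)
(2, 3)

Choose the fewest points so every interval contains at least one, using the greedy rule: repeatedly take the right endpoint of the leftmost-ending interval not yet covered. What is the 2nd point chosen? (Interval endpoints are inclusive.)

6

Sorted: [2,3] [1,5] [4,6] [7,8] [12,14] [13,15] [13,17]
{[2,3],[1,5]} hit by 3; {[4,6]} hit by 6; {[7,8]} hit by 8; {[12,14],[13,15],[13,17]} hit by 14.
Points: 3, 6, 8, 14 (4 total).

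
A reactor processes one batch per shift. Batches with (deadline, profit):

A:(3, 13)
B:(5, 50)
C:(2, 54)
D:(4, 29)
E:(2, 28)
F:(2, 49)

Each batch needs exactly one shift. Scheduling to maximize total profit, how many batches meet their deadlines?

5

By profit: C(d2,54), B(d5,50), F(d2,49), D(d4,29), E(d2,28), A(d3,13)
C→slot 2; B→slot 5; F→slot 1; D→slot 4; E skipped; A→slot 3.
5 of 6 scheduled.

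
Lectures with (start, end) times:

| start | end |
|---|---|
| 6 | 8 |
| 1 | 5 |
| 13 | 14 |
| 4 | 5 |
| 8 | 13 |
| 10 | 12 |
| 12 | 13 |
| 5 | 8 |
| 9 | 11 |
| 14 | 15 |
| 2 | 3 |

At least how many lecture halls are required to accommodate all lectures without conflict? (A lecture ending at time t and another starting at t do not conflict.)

3

Events (time:±→running): 1:+→1 2:+→2 3:-→1 4:+→2 5:-→1 5:-→0 5:+→1 6:+→2 8:-→1 8:-→0 8:+→1 9:+→2 10:+→3 … peak 3.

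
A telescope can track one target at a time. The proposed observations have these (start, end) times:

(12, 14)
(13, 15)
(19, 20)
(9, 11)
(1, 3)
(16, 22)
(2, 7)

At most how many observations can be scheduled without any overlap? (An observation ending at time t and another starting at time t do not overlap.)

4

By end time: (1,3), (2,7), (9,11), (12,14), (13,15), (19,20), (16,22).
Pick (1,3); next start ≥ 3 → (9,11); next start ≥ 11 → (12,14); next start ≥ 14 → (19,20).
Selected 4 observations.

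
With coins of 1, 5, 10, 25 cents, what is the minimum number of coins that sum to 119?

10

Use the largest denomination that fits, subtract, and repeat.
119 = 4×25 + 1×10 + 1×5 + 4×1
Total coins = 4 + 1 + 1 + 4 = 10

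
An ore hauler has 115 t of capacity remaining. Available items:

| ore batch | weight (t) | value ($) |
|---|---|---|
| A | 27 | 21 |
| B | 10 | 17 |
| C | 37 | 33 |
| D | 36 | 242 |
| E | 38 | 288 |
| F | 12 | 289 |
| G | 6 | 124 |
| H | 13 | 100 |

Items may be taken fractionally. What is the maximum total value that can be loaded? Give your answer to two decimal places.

Ratios (sorted): F 24.08, G 20.67, H 7.69, E 7.58, D 6.72, B 1.70, C 0.89, A 0.78
take F (12 @ 289); take G (6 @ 124); take H (13 @ 100); take E (38 @ 288); take D (36 @ 242); take B (10 @ 17). Capacity used 115/115.
Total value = 1060.00

1060.00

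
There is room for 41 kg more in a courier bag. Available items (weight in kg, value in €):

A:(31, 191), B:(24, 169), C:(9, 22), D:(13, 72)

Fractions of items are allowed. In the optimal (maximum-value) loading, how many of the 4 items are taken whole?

Order: B (169/24=7.04) > A (191/31=6.16) > D (72/13=5.54) > C (22/9=2.44)
Fill: take B (24 @ 169) → take 17/31 of A → 104.74; 41/41 used.
1 item(s) taken whole; one partial (take 17/31 of A).

1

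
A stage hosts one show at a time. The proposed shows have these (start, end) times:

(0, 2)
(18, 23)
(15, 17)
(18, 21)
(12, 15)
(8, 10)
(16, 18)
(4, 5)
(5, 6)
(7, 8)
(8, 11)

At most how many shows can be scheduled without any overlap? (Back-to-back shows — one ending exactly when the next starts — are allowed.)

8

Sorted by end: (0,2)  (4,5)  (5,6)  (7,8)  (8,10)  (8,11)  (12,15)  (15,17)  (16,18)  (18,21)  (18,23)
take (0,2); take (4,5); take (5,6); take (7,8); take (8,10); take (12,15); take (15,17); take (18,21); skip (18,23).
Selected 8 shows.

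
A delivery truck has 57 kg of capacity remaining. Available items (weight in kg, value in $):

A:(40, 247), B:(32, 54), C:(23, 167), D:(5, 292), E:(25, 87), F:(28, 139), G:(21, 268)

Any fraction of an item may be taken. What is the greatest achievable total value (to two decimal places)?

Ratios (sorted): D 58.40, G 12.76, C 7.26, A 6.17, F 4.96, E 3.48, B 1.69
take D (5 @ 292); take G (21 @ 268); take C (23 @ 167); take 8/40 of A → 49.40. Capacity used 57/57.
Total value = 776.40

776.40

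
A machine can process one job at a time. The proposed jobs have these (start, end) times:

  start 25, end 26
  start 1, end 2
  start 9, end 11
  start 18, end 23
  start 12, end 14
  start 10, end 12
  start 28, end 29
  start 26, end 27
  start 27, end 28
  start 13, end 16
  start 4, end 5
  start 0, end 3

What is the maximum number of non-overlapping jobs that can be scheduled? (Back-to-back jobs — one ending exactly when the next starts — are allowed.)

Greedy by earliest finish: after sorting by end time, pick each interval compatible with the last pick.
By end time: (1,2), (0,3), (4,5), (9,11), (10,12), (12,14), (13,16), (18,23), (25,26), (26,27), (27,28), (28,29).
Pick (1,2); next start ≥ 2 → (4,5); next start ≥ 5 → (9,11); next start ≥ 11 → (12,14); next start ≥ 14 → (18,23); next start ≥ 23 → (25,26); next start ≥ 26 → (26,27); next start ≥ 27 → (27,28); next start ≥ 28 → (28,29).
Selected 9 jobs.

9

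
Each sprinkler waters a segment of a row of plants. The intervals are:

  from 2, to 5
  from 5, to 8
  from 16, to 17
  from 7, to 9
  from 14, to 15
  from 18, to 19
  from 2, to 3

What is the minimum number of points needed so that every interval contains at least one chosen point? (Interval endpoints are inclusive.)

5

Process intervals by earliest right end; each time one isn't hit yet, stab at its right endpoint.
Sorted: [2,3] [2,5] [5,8] [7,9] [14,15] [16,17] [18,19]
{[2,3],[2,5]} hit by 3; {[5,8],[7,9]} hit by 8; {[14,15]} hit by 15; {[16,17]} hit by 17; {[18,19]} hit by 19.
Points: 3, 8, 15, 17, 19 (5 total).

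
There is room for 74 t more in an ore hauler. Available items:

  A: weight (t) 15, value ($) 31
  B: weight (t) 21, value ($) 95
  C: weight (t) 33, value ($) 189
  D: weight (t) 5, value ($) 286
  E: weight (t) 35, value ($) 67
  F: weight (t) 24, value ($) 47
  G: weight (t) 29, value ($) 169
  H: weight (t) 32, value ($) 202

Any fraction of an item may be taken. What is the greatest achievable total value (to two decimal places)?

702.82

Greedy by value/weight ratio, highest first.
Ratios (sorted): D 57.20, H 6.31, G 5.83, C 5.73, B 4.52, A 2.07, F 1.96, E 1.91
take D (5 @ 286); take H (32 @ 202); take G (29 @ 169); take 8/33 of C → 45.82. Capacity used 74/74.
Total value = 702.82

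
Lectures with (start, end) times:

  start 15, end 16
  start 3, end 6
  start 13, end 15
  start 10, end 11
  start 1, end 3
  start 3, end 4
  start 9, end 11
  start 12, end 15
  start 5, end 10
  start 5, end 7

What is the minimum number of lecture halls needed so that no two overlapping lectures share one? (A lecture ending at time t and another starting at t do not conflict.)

3

The answer is the maximum number of intervals overlapping at any instant.
starts: [1, 3, 3, 5, 5, 9, 10, 12, 13, 15]
ends:   [3, 4, 6, 7, 10, 11, 11, 15, 15, 16]
s1→1 e3→0 s3→1 s3→2 e4→1 s5→2 s5→3  — peak 3.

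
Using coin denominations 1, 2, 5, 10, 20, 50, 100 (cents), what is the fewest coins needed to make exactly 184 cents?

184 − 1×100→84 − 1×50→34 − 1×20→14 − 1×10→4 − 2×2→0
Total coins = 1 + 1 + 1 + 1 + 2 = 6

6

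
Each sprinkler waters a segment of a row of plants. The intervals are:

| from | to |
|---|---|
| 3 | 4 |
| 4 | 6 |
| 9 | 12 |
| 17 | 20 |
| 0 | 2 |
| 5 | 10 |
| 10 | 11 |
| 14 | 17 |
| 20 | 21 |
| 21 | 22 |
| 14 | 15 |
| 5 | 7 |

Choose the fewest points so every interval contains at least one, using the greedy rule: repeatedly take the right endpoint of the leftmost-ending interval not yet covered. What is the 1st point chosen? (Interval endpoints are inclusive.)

Process intervals by earliest right end; each time one isn't hit yet, stab at its right endpoint.
By right end: [0,2]  [3,4]  [4,6]  [5,7]  [5,10]  [10,11]  [9,12]  [14,15]  [14,17]  [17,20]  [20,21]  [21,22]
[0,2] uncovered → point at 2; [3,4] uncovered → point at 4; [5,7] uncovered → point at 7; [10,11] uncovered → point at 11; [14,15] uncovered → point at 15; [17,20] uncovered → point at 20; [21,22] uncovered → point at 22.
Points: 2, 4, 7, 11, 15, 20, 22 (7 total).

2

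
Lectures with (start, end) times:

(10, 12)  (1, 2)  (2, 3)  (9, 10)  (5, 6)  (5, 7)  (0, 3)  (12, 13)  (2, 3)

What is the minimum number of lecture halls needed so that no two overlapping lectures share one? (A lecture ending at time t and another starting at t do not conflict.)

3

The answer is the maximum number of intervals overlapping at any instant.
starts: [0, 1, 2, 2, 5, 5, 9, 10, 12]
ends:   [2, 3, 3, 3, 6, 7, 10, 12, 13]
s0→1 s1→2 e2→1 s2→2 s2→3  — peak 3.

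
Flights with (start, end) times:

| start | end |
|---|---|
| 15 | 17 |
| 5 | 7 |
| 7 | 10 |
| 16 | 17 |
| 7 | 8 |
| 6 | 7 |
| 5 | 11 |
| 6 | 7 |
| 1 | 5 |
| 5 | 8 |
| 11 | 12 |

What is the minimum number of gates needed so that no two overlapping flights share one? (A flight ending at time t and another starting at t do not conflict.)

Events (time:±→running): 1:+→1 5:-→0 5:+→1 5:+→2 5:+→3 6:+→4 6:+→5 … peak 5.

5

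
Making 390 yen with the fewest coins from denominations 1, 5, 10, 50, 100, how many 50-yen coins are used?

1

390 = 3×100 + 1×50 + 4×10
Count of 50: 1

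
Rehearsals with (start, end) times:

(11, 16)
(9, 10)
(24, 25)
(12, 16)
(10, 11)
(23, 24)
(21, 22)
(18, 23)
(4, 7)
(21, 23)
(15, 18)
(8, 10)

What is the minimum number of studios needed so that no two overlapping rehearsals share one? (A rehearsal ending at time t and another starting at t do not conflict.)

3

Count concurrent intervals with a sweep; the peak is the room count.
Events (time:±→running): 4:+→1 7:-→0 8:+→1 9:+→2 10:-→1 10:-→0 10:+→1 11:-→0 11:+→1 12:+→2 15:+→3 … peak 3.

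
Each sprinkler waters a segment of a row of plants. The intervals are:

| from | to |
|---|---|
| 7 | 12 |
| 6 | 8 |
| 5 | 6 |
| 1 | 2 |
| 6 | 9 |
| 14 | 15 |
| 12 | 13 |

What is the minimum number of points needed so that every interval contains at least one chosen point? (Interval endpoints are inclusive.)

4

By right end: [1,2]  [5,6]  [6,8]  [6,9]  [7,12]  [12,13]  [14,15]
[1,2] uncovered → point at 2; [5,6] uncovered → point at 6; [7,12] uncovered → point at 12; [14,15] uncovered → point at 15.
Points: 2, 6, 12, 15 (4 total).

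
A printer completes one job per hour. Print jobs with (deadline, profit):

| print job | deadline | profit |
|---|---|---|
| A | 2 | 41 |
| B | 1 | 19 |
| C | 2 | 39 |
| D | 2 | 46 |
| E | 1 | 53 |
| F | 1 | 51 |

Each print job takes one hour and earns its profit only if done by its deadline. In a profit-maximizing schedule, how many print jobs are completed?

Profit order: E=53 F=51 D=46 A=41 C=39 B=19
Assign: E→slot 1, F skipped, D→slot 2, A skipped, C skipped, B skipped.
Slots: [1:E] [2:D]
2 of 6 scheduled.

2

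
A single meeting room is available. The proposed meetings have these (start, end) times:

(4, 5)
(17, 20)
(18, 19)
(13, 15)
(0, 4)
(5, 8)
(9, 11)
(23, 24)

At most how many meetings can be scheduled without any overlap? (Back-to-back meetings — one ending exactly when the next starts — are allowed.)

7

Order by finish time; keep every interval that doesn't clash with the previous kept one.
By end time: (0,4), (4,5), (5,8), (9,11), (13,15), (18,19), (17,20), (23,24).
Pick (0,4); next start ≥ 4 → (4,5); next start ≥ 5 → (5,8); next start ≥ 8 → (9,11); next start ≥ 11 → (13,15); next start ≥ 15 → (18,19); next start ≥ 19 → (23,24).
Selected 7 meetings.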